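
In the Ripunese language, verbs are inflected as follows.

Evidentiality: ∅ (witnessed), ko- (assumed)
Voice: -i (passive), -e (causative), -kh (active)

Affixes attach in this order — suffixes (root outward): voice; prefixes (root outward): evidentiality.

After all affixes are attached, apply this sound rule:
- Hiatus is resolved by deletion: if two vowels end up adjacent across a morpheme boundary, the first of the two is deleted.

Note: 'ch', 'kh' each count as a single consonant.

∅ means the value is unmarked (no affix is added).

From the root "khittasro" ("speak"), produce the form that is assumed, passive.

Attach evidentiality assumed ko- → kokhittasro.
Attach voice passive -i → kokhittasroi.
Apply vowel deletion: kokhittasroi → kokhittasri.

kokhittasri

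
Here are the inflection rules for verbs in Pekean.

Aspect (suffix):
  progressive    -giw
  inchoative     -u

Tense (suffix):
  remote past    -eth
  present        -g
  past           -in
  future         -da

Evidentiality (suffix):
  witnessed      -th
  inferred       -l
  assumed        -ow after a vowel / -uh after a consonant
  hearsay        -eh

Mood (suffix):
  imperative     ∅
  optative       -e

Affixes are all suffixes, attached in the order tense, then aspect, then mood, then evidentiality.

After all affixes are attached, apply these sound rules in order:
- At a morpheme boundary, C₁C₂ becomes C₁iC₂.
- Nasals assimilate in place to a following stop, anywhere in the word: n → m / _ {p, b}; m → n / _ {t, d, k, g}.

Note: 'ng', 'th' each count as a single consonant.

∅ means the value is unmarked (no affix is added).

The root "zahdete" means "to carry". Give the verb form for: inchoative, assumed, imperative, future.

Attach tense future -da → zahdeteda.
Attach aspect inchoative -u → zahdetedau.
mood = imperative: zero marking, form stays zahdetedau.
Attach evidentiality assumed -ow (after vowel 'u') → zahdetedauow.
Epenthesis: no change.
Nasal assimilation: no change.

zahdetedauow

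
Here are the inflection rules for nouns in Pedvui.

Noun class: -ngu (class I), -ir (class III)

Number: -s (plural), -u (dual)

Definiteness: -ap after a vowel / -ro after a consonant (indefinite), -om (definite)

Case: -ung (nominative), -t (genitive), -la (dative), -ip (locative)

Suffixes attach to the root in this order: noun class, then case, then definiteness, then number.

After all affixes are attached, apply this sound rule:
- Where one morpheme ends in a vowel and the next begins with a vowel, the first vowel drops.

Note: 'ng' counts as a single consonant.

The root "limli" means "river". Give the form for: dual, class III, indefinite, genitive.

limlirtru

Attach noun class class III -ir → limliir.
Attach case genitive -t → limliirt.
Attach definiteness indefinite -ro (after consonant 't') → limliirtro.
Attach number dual -u → limliirtrou.
Apply vowel deletion: limliirtrou → limlirtru.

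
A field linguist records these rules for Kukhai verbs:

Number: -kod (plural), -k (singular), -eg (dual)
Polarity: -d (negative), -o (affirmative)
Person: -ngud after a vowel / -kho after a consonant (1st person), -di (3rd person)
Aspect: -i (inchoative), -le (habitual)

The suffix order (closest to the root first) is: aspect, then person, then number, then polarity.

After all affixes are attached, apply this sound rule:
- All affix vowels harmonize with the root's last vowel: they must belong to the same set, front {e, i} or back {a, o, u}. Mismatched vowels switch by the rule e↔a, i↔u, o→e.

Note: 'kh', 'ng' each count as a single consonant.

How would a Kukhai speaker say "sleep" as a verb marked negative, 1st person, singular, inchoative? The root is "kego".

Attach aspect inchoative -i → kegoi.
Attach person 1st person -ngud (after vowel 'i') → kegoingud.
Attach number singular -k → kegoingudk.
Attach polarity negative -d → kegoingudkd.
Apply vowel harmony: kegoingudkd → kegoungudkd.

kegoungudkd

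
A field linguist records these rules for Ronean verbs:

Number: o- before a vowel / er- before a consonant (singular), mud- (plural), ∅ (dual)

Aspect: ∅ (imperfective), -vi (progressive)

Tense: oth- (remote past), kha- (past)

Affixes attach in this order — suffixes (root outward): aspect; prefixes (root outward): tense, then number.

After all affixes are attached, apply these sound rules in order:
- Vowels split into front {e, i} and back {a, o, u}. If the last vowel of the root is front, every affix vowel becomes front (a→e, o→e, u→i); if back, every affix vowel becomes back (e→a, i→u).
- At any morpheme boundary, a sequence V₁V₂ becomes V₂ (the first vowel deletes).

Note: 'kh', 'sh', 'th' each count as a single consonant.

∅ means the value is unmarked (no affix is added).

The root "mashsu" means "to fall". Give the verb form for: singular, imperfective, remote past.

othmashsu

Attach tense remote past oth- → othmashsu.
aspect = imperfective: zero marking, form stays othmashsu.
Attach number singular o- (before vowel 'o') → oothmashsu.
Vowel harmony: no change.
Apply vowel deletion: oothmashsu → othmashsu.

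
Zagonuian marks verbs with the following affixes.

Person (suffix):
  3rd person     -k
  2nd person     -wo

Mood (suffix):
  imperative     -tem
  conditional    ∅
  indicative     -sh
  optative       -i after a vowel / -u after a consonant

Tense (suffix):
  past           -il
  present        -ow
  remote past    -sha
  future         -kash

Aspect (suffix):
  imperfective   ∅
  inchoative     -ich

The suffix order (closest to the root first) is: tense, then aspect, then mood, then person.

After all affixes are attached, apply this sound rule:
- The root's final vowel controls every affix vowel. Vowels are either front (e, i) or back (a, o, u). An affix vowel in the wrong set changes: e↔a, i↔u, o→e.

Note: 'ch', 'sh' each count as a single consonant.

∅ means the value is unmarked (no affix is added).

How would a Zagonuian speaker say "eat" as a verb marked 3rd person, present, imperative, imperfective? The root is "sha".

Attach tense present -ow → shaow.
aspect = imperfective: zero marking, form stays shaow.
Attach mood imperative -tem → shaowtem.
Attach person 3rd person -k → shaowtemk.
Apply vowel harmony: shaowtemk → shaowtamk.

shaowtamk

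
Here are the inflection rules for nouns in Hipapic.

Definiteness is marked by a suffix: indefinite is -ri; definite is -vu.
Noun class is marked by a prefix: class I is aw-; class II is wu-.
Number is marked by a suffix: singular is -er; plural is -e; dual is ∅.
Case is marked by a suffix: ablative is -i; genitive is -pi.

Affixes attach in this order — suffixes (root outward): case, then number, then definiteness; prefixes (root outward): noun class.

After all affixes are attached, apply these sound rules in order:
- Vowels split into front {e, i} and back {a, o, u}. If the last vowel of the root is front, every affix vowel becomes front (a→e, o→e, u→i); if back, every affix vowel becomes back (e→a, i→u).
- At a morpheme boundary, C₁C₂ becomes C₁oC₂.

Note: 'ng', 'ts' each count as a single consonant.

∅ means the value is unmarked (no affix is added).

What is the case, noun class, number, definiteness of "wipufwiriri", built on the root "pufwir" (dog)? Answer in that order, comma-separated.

ablative, class II, dual, indefinite

Segment: wu-pufwir-i-ri.
case: -i → ablative.
noun class: wu- → class II.
number: ∅ → dual.
definiteness: -ri → indefinite.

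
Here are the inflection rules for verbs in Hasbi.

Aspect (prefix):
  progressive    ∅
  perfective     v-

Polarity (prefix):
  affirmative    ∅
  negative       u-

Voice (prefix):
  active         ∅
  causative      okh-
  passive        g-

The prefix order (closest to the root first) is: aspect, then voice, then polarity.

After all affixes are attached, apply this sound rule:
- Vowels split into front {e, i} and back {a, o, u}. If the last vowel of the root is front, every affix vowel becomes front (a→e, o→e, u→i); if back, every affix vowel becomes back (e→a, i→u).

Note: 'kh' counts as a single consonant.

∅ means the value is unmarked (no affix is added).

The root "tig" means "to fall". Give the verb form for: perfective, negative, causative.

Attach aspect perfective v- → vtig.
Attach voice causative okh- → okhvtig.
Attach polarity negative u- → uokhvtig.
Apply vowel harmony: uokhvtig → iekhvtig.

iekhvtig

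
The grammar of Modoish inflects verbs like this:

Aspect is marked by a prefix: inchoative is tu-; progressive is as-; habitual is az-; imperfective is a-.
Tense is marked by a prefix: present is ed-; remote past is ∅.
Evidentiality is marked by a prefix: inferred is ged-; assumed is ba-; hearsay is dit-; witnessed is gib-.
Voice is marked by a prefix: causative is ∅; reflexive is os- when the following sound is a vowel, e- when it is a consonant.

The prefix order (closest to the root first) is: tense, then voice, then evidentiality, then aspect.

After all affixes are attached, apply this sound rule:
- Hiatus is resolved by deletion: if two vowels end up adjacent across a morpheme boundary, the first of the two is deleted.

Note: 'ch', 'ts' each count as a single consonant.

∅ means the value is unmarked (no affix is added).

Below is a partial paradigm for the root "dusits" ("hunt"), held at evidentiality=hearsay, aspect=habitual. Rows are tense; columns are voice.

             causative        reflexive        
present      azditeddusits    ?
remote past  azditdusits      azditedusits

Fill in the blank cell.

Attach tense present ed- → eddusits.
Attach voice reflexive os- (before vowel 'e') → oseddusits.
Attach evidentiality hearsay dit- → ditoseddusits.
Attach aspect habitual az- → azditoseddusits.
Vowel deletion: no change.

azditoseddusits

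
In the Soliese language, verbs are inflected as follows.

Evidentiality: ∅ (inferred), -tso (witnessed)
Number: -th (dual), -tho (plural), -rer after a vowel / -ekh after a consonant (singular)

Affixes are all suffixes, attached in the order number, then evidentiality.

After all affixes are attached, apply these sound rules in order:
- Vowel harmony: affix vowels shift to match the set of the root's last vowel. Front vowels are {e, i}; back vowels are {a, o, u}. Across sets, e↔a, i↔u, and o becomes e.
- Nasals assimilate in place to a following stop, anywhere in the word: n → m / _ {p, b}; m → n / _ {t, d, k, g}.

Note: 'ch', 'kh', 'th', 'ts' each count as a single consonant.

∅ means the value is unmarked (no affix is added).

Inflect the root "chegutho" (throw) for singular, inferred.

cheguthorar

Attach number singular -rer (after vowel 'o') → cheguthorer.
evidentiality = inferred: zero marking, form stays cheguthorer.
Apply vowel harmony: cheguthorer → cheguthorar.
Nasal assimilation: no change.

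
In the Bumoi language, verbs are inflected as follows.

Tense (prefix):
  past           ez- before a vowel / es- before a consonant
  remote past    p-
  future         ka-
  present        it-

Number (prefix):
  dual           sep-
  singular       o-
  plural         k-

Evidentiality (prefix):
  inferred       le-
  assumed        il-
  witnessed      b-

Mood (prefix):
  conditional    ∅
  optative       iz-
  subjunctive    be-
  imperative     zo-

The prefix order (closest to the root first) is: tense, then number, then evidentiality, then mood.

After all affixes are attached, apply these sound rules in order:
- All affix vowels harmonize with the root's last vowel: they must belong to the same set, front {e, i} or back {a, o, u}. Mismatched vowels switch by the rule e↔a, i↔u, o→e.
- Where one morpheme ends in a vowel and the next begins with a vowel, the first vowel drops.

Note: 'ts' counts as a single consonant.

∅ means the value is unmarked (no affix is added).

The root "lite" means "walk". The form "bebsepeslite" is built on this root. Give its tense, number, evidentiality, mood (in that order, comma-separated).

Segment: be-b-sep-es-lite.
tense: ez/es- → past.
number: sep- → dual.
evidentiality: b- → witnessed.
mood: be- → subjunctive.

past, dual, witnessed, subjunctive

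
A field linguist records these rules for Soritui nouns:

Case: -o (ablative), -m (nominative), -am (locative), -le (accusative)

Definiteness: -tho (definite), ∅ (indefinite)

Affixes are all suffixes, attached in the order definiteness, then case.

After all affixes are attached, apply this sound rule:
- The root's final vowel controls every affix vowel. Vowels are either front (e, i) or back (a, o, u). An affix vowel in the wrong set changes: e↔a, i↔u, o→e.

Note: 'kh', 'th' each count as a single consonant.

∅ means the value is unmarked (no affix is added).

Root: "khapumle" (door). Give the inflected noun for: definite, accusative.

Attach definiteness definite -tho → khapumletho.
Attach case accusative -le → khapumlethole.
Apply vowel harmony: khapumlethole → khapumlethele.

khapumlethele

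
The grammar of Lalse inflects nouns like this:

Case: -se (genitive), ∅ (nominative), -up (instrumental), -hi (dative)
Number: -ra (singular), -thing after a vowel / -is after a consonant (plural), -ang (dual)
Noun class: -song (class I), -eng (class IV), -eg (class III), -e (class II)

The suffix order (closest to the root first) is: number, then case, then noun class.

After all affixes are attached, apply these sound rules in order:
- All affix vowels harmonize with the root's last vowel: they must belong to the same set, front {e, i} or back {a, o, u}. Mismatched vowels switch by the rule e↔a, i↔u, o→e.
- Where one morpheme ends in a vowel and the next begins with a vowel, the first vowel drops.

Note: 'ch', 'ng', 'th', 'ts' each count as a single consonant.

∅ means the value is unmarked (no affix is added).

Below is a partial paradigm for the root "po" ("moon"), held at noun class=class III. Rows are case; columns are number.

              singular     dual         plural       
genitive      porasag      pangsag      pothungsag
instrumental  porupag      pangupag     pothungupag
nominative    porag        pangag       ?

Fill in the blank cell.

Attach number plural -thing (after vowel 'o') → pothing.
case = nominative: zero marking, form stays pothing.
Attach noun class class III -eg → pothingeg.
Apply vowel harmony: pothingeg → pothungag.
Vowel deletion: no change.

pothungag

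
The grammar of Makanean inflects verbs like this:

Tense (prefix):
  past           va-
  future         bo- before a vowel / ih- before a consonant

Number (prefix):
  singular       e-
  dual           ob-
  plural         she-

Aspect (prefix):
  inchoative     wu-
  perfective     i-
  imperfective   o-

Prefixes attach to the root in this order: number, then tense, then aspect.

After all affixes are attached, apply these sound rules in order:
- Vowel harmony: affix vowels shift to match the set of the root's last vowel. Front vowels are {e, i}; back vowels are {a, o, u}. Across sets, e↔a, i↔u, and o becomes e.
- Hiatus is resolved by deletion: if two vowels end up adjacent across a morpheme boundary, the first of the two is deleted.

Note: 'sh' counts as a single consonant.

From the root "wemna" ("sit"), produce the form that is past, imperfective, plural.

ovashawemna

Attach number plural she- → shewemna.
Attach tense past va- → vashewemna.
Attach aspect imperfective o- → ovashewemna.
Apply vowel harmony: ovashewemna → ovashawemna.
Vowel deletion: no change.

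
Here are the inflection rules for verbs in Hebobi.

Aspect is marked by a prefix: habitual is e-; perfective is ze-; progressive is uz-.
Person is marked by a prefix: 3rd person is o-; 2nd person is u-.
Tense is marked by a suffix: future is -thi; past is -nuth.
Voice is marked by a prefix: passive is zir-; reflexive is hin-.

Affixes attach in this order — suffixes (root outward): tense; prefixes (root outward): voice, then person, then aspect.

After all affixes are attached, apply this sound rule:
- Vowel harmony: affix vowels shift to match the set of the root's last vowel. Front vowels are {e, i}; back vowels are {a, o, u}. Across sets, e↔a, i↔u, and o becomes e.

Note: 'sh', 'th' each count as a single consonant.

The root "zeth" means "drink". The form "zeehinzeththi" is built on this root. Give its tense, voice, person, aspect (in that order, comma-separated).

Segment: ze-o-hin-zeth-thi.
tense: -thi → future.
voice: hin- → reflexive.
person: o- → 3rd person.
aspect: ze- → perfective.

future, reflexive, 3rd person, perfective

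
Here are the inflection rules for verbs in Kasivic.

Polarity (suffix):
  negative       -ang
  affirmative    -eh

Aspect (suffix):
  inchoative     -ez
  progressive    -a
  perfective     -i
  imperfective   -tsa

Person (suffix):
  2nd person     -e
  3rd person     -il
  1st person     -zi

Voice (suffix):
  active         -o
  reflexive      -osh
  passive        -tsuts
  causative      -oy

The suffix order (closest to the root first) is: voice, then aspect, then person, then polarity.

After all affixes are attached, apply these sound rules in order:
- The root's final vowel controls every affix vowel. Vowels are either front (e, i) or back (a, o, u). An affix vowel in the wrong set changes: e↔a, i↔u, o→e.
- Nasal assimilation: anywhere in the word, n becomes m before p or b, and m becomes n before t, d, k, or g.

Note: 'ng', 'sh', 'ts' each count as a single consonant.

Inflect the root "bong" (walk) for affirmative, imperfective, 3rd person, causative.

Attach voice causative -oy → bongoy.
Attach aspect imperfective -tsa → bongoytsa.
Attach person 3rd person -il → bongoytsail.
Attach polarity affirmative -eh → bongoytsaileh.
Apply vowel harmony: bongoytsaileh → bongoytsaulah.
Nasal assimilation: no change.

bongoytsaulah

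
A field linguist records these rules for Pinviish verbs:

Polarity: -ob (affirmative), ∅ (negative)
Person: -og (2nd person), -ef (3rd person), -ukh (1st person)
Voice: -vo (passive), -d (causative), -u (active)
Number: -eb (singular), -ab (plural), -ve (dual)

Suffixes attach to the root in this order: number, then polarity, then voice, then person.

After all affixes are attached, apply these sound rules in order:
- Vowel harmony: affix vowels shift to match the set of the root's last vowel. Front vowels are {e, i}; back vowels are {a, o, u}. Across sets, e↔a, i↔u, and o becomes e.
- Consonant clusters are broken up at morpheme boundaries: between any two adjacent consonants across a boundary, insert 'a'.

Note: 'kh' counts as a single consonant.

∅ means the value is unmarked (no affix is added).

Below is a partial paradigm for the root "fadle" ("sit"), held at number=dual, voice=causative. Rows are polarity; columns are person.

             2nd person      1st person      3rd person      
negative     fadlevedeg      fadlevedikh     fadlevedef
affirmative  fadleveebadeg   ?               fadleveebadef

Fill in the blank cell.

fadleveebadikh

Attach number dual -ve → fadleve.
Attach polarity affirmative -ob → fadleveob.
Attach voice causative -d → fadleveobd.
Attach person 1st person -ukh → fadleveobdukh.
Apply vowel harmony: fadleveobdukh → fadleveebdikh.
Apply epenthesis: fadleveebdikh → fadleveebadikh.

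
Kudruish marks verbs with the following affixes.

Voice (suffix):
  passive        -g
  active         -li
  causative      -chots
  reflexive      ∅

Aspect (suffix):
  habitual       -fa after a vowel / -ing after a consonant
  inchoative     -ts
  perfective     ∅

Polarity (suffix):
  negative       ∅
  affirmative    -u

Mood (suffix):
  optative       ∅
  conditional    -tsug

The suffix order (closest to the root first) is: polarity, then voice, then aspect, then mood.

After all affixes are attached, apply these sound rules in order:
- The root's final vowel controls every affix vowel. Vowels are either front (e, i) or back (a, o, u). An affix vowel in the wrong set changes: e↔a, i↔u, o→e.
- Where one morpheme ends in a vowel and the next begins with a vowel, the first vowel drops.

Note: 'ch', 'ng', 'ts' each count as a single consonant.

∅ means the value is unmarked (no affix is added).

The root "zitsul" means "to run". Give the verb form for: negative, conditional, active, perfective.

zitsullutsug

polarity = negative: zero marking, form stays zitsul.
Attach voice active -li → zitsulli.
aspect = perfective: zero marking, form stays zitsulli.
Attach mood conditional -tsug → zitsullitsug.
Apply vowel harmony: zitsullitsug → zitsullutsug.
Vowel deletion: no change.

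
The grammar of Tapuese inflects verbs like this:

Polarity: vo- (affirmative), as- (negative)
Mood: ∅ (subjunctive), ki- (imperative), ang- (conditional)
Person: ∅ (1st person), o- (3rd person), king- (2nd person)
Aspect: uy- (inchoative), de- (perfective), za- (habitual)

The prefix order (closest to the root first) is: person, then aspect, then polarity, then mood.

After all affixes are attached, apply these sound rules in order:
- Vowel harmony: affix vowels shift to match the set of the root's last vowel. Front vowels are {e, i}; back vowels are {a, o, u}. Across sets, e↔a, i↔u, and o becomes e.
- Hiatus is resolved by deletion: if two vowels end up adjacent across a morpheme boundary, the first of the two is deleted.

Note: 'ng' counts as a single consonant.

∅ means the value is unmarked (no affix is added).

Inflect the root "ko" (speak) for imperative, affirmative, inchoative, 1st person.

kuvuyko

person = 1st person: zero marking, form stays ko.
Attach aspect inchoative uy- → uyko.
Attach polarity affirmative vo- → vouyko.
Attach mood imperative ki- → kivouyko.
Apply vowel harmony: kivouyko → kuvouyko.
Apply vowel deletion: kuvouyko → kuvuyko.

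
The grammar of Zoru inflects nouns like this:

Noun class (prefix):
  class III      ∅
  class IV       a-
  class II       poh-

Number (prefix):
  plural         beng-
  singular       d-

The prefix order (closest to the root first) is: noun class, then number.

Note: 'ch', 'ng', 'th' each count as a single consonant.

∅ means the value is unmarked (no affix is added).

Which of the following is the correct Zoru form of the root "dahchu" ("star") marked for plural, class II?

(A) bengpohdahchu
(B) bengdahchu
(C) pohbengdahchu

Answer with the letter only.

Attach noun class class II poh- → pohdahchu.
Attach number plural beng- → bengpohdahchu.
So the correct form is bengpohdahchu, option (A).
(B) bengdahchu is wrong: it uses class III instead of class II for noun class.
(C) pohbengdahchu is wrong: it has the affixes in the wrong order.

A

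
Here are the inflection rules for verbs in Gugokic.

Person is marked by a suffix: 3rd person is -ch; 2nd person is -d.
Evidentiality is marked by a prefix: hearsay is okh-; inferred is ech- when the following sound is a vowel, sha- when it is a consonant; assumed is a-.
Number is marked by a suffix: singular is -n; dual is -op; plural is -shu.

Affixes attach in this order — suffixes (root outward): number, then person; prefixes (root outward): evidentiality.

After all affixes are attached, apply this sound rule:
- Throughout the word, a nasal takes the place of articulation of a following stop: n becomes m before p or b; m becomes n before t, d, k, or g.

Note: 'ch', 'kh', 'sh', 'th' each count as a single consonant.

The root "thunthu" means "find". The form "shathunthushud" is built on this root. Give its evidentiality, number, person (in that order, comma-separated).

Segment: sha-thunthu-shu-d.
evidentiality: ech/sha- → inferred.
number: -shu → plural.
person: -d → 2nd person.

inferred, plural, 2nd person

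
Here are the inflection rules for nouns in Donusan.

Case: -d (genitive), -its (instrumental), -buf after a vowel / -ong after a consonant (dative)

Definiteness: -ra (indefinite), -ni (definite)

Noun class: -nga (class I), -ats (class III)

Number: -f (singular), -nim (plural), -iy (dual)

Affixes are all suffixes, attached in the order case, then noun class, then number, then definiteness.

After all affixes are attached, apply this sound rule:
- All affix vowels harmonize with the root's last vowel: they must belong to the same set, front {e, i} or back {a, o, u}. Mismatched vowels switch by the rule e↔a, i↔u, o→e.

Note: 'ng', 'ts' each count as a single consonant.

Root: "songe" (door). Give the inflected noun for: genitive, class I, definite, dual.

songedngeiyni

Attach case genitive -d → songed.
Attach noun class class I -nga → songednga.
Attach number dual -iy → songedngaiy.
Attach definiteness definite -ni → songedngaiyni.
Apply vowel harmony: songedngaiyni → songedngeiyni.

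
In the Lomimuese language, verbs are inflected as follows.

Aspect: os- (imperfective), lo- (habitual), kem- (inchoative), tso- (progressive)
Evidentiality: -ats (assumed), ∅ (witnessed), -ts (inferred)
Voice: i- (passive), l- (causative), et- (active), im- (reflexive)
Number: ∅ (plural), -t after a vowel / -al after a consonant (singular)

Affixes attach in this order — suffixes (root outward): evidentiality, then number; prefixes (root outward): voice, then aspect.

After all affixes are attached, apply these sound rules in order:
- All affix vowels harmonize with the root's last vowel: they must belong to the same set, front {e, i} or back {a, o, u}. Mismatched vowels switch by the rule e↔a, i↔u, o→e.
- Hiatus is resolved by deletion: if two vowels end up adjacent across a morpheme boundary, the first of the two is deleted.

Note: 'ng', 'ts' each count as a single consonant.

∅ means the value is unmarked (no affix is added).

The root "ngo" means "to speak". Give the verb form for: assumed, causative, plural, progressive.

Attach voice causative l- → lngo.
Attach evidentiality assumed -ats → lngoats.
number = plural: zero marking, form stays lngoats.
Attach aspect progressive tso- → tsolngoats.
Vowel harmony: no change.
Apply vowel deletion: tsolngoats → tsolngats.

tsolngats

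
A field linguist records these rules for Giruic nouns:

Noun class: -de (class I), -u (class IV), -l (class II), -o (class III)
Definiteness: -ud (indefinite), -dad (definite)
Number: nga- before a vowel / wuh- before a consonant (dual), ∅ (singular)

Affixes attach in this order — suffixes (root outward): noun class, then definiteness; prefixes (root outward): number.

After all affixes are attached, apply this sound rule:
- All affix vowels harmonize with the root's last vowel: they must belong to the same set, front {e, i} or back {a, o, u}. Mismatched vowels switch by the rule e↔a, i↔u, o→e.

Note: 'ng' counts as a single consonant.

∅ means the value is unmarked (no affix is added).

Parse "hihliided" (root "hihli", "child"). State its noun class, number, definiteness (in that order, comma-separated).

Segment: hihli-u-dad.
noun class: -u → class IV.
number: ∅ → singular.
definiteness: -dad → definite.

class IV, singular, definite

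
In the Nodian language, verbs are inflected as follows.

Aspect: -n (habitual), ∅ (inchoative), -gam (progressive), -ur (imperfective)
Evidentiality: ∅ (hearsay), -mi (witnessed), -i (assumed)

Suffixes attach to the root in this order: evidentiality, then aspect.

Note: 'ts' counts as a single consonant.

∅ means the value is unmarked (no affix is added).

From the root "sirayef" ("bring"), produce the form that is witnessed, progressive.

Attach evidentiality witnessed -mi → sirayefmi.
Attach aspect progressive -gam → sirayefmigam.

sirayefmigam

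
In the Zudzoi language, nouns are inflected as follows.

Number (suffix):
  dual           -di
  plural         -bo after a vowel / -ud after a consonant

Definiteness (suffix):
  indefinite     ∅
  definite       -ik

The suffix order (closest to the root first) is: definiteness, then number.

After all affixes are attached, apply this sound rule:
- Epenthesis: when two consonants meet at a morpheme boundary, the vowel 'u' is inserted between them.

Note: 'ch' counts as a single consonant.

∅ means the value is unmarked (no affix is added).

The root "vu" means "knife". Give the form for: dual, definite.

Attach definiteness definite -ik → vuik.
Attach number dual -di → vuikdi.
Apply epenthesis: vuikdi → vuikudi.

vuikudi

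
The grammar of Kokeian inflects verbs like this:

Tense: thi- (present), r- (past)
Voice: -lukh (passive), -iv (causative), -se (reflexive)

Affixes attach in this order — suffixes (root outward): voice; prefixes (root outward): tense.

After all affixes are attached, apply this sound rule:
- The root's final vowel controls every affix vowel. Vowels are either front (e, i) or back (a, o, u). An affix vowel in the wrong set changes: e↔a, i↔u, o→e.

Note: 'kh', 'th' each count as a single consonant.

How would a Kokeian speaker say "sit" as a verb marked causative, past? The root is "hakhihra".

rhakhihrauv

Attach voice causative -iv → hakhihraiv.
Attach tense past r- → rhakhihraiv.
Apply vowel harmony: rhakhihraiv → rhakhihrauv.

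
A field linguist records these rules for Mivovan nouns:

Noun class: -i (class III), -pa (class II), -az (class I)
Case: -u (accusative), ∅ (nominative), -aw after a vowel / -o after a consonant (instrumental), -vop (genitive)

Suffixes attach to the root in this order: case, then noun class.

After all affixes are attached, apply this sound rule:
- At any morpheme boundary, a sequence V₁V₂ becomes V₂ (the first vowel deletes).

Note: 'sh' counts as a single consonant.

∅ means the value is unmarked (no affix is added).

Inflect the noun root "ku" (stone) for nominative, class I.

case = nominative: zero marking, form stays ku.
Attach noun class class I -az → kuaz.
Apply vowel deletion: kuaz → kaz.

kaz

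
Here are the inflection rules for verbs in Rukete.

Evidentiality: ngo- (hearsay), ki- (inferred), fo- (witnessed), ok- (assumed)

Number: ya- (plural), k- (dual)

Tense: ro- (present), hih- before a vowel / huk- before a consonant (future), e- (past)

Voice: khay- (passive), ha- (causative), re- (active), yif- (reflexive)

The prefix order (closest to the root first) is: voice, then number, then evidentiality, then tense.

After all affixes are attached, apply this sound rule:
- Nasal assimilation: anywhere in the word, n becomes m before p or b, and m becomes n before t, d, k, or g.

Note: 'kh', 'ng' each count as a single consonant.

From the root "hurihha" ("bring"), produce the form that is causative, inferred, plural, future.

hukkiyahahurihha

Attach voice causative ha- → hahurihha.
Attach number plural ya- → yahahurihha.
Attach evidentiality inferred ki- → kiyahahurihha.
Attach tense future huk- (before consonant 'k') → hukkiyahahurihha.
Nasal assimilation: no change.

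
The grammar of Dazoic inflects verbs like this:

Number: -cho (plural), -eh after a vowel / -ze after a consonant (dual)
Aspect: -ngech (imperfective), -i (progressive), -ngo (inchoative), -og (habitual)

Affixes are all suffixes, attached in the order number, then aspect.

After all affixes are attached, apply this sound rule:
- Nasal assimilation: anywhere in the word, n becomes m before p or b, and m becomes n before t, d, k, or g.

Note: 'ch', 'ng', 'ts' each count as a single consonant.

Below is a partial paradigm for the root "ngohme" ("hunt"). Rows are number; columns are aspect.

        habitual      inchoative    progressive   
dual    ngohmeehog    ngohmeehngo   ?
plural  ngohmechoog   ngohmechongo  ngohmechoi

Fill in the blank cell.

ngohmeehi

Attach number dual -eh (after vowel 'e') → ngohmeeh.
Attach aspect progressive -i → ngohmeehi.
Nasal assimilation: no change.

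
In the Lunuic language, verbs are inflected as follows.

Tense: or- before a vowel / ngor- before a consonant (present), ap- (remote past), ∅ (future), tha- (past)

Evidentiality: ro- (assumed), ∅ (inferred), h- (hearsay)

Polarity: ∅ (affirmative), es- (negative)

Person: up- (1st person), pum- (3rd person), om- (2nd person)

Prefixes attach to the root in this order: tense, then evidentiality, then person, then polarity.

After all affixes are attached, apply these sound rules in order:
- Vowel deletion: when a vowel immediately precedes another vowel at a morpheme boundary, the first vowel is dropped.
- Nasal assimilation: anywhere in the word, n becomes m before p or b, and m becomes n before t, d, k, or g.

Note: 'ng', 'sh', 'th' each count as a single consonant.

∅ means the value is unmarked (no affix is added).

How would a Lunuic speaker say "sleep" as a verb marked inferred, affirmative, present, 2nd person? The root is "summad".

Attach tense present ngor- (before consonant 's') → ngorsummad.
evidentiality = inferred: zero marking, form stays ngorsummad.
Attach person 2nd person om- → omngorsummad.
polarity = affirmative: zero marking, form stays omngorsummad.
Vowel deletion: no change.
Nasal assimilation: no change.

omngorsummad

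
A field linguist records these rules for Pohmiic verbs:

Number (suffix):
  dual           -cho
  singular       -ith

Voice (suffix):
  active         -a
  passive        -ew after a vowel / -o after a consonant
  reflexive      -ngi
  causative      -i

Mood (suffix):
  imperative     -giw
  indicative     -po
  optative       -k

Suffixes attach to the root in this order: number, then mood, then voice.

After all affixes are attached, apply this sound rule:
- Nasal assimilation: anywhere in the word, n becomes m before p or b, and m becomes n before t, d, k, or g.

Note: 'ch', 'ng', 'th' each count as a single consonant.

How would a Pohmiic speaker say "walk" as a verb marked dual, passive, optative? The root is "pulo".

Attach number dual -cho → pulocho.
Attach mood optative -k → pulochok.
Attach voice passive -o (after consonant 'k') → pulochoko.
Nasal assimilation: no change.

pulochoko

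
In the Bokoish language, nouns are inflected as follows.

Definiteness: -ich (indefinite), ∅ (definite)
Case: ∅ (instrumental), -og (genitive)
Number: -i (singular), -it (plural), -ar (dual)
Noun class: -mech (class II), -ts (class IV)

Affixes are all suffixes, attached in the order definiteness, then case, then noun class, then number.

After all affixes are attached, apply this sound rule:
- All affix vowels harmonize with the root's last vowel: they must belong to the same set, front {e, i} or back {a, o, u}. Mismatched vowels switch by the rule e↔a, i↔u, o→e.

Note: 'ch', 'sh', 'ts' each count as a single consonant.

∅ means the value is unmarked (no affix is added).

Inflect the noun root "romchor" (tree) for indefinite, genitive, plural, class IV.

romchoruchogtsut

Attach definiteness indefinite -ich → romchorich.
Attach case genitive -og → romchorichog.
Attach noun class class IV -ts → romchorichogts.
Attach number plural -it → romchorichogtsit.
Apply vowel harmony: romchorichogtsit → romchoruchogtsut.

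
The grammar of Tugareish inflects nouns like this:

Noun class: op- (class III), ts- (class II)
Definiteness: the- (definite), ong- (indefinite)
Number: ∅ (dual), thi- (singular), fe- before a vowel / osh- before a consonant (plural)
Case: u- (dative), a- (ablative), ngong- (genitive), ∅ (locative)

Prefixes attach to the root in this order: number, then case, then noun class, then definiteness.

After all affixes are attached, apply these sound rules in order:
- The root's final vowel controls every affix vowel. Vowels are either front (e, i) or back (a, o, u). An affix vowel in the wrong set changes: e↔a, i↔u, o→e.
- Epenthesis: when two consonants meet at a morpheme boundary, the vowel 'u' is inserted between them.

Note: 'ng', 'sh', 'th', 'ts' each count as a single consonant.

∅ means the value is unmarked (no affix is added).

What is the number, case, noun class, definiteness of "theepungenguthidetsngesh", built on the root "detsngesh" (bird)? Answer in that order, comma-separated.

Segment: the-op-ngong-thi-detsngesh.
number: thi- → singular.
case: ngong- → genitive.
noun class: op- → class III.
definiteness: the- → definite.

singular, genitive, class III, definite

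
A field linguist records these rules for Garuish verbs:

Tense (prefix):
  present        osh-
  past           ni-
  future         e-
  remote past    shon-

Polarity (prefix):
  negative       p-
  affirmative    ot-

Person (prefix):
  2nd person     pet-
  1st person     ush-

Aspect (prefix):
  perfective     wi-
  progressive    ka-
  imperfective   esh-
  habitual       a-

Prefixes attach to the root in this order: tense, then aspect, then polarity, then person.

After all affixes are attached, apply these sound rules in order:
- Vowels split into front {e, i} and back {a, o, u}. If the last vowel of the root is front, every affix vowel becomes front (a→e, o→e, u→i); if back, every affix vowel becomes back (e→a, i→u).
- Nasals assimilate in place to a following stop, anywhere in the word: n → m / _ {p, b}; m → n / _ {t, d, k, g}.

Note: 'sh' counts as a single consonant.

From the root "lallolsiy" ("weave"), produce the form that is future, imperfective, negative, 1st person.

ishpeshelallolsiy

Attach tense future e- → elallolsiy.
Attach aspect imperfective esh- → eshelallolsiy.
Attach polarity negative p- → peshelallolsiy.
Attach person 1st person ush- → ushpeshelallolsiy.
Apply vowel harmony: ushpeshelallolsiy → ishpeshelallolsiy.
Nasal assimilation: no change.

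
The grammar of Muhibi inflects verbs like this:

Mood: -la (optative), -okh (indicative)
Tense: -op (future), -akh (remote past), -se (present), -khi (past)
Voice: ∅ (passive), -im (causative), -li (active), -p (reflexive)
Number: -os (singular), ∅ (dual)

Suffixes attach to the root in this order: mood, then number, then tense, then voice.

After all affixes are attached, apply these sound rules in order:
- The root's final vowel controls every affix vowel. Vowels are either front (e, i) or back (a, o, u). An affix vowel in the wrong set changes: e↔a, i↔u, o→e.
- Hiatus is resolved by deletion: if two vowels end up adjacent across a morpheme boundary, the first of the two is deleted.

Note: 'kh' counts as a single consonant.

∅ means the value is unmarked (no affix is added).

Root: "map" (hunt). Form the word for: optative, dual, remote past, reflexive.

Attach mood optative -la → mapla.
number = dual: zero marking, form stays mapla.
Attach tense remote past -akh → maplaakh.
Attach voice reflexive -p → maplaakhp.
Vowel harmony: no change.
Apply vowel deletion: maplaakhp → maplakhp.

maplakhp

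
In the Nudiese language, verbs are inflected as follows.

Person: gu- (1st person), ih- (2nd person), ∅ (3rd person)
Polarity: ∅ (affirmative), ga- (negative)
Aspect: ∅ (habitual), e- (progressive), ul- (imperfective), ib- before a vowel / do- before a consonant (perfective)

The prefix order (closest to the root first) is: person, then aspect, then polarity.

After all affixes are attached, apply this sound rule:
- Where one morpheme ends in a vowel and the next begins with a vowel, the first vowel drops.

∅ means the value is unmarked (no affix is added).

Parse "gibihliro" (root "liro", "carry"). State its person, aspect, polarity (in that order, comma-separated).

2nd person, perfective, negative

Segment: ga-ib-ih-liro.
person: ih- → 2nd person.
aspect: ib/do- → perfective.
polarity: ga- → negative.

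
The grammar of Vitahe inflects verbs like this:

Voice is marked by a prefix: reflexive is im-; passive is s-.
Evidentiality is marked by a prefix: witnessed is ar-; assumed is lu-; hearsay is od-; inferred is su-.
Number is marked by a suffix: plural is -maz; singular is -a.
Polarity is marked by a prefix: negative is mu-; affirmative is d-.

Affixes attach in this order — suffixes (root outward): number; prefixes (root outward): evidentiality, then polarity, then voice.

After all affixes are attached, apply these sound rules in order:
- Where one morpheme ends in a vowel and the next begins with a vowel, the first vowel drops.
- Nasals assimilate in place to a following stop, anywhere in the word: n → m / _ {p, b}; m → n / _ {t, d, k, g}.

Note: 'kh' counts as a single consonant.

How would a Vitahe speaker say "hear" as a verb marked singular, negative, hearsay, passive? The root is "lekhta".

Attach evidentiality hearsay od- → odlekhta.
Attach polarity negative mu- → muodlekhta.
Attach number singular -a → muodlekhtaa.
Attach voice passive s- → smuodlekhtaa.
Apply vowel deletion: smuodlekhtaa → smodlekhta.
Nasal assimilation: no change.

smodlekhta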